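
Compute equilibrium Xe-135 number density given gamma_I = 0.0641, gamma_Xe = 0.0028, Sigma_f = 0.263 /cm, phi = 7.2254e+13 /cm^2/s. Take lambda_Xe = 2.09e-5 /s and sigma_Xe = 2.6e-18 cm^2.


Xe_eq = (gamma_I + gamma_Xe) * Sigma_f * phi / (lambda_Xe + sigma_Xe * phi)
Numerator = (0.0641 + 0.0028) * 0.263 * 7.2254e+13 = 1.271287e+12
Denominator = 2.09e-5 + 2.6e-18 * 7.2254e+13 = 2.087604e-04
Xe_eq = 1.271287e+12 / 2.087604e-04 = 6.0897e+15 /cm^3

6.0897e+15


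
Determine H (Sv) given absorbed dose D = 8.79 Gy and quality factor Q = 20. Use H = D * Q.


H = D * Q
H = 8.79 * 20
H = 175.80 Sv

175.80


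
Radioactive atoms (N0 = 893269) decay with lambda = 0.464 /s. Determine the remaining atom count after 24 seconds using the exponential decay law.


N = N0 * exp(-lambda * t)
N = 893269 * exp(-0.464 * 24)
N = 13.022

13.022


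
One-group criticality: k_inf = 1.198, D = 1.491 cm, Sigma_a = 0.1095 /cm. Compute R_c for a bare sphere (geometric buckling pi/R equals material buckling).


L^2 = D / Sigma_a = 1.491 / 0.1095 = 13.61644 cm^2
B_m^2 = (k_inf - 1) / L^2 = (1.198 - 1) / 13.61644 = 0.01454125 /cm^2
For a bare sphere: B_g = pi/R, so R_c = pi / sqrt(B_m^2)
R_c = pi / sqrt(0.01454125) = 26.052 cm

26.052


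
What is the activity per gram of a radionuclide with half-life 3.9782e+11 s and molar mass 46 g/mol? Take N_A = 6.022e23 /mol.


lambda = ln(2) / t_half = ln(2) / 3.9782e+11 = 1.742364e-12 /s
SA = lambda * N_A / M
SA = 1.742364e-12 * 6.022e23 / 46
SA = 2.2810e+10 Bq/g

2.2810e+10


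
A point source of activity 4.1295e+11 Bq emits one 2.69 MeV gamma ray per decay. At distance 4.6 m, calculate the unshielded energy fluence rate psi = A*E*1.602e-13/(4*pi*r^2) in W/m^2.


psi = A * E * 1.602e-13 / (4*pi*r^2)
psi = 4.1295e+11 * 2.69 * 1.602e-13 / (4*pi*4.6^2)
psi = 6.6925e-04 W/m^2

6.6925e-04


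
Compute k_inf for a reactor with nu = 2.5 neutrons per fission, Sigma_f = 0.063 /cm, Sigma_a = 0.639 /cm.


k_inf = nu * Sigma_f / Sigma_a
k_inf = 2.5 * 0.063 / 0.639
k_inf = 0.24648

0.24648


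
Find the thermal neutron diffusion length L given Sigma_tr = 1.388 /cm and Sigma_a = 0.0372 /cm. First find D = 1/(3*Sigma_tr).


D = 1 / (3 * Sigma_tr) = 1 / (3 * 1.388) = 0.2401537 cm
L = sqrt(D / Sigma_a)
L = sqrt(0.2401537 / 0.0372)
L = 2.5408 cm

2.5408


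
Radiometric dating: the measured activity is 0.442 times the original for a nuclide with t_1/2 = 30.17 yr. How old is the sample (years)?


lambda = ln(2) / t_half = ln(2) / 30.17 = 0.02297472 /yr
t = -ln(A/A0) / lambda
t = -ln(0.442) / 0.02297472
t = 35.537 yr

35.537


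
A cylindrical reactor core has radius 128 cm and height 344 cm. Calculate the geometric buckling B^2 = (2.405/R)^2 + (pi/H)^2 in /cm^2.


B^2 = (2.405/R)^2 + (pi/H)^2
B^2 = (2.405/128)^2 + (pi/344)^2
B^2 = 4.3643e-04 /cm^2

4.3643e-04


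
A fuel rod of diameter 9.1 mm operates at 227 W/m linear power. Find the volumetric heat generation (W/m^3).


r = D / 2 / 1000 = 9.1 / 2 / 1000 = 0.00455 m
q''' = q' / (pi * r^2)
q''' = 227 / (pi * 0.00455^2)
q''' = 3.4902e+06 W/m^3

3.4902e+06


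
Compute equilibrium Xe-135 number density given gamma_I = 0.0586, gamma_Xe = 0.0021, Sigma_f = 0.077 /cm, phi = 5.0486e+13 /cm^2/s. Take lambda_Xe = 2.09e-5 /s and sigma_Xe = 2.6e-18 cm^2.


Xe_eq = (gamma_I + gamma_Xe) * Sigma_f * phi / (lambda_Xe + sigma_Xe * phi)
Numerator = (0.0586 + 0.0021) * 0.077 * 5.0486e+13 = 2.359665e+11
Denominator = 2.09e-5 + 2.6e-18 * 5.0486e+13 = 1.521636e-04
Xe_eq = 2.359665e+11 / 1.521636e-04 = 1.5507e+15 /cm^3

1.5507e+15


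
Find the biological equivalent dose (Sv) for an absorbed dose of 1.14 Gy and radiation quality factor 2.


H = D * Q
H = 1.14 * 2
H = 2.2800 Sv

2.2800


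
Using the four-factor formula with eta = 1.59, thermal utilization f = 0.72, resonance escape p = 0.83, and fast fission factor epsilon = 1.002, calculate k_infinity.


k_inf = eta * f * p * epsilon
k_inf = 1.59 * 0.72 * 0.83 * 1.002
k_inf = 0.95208

0.95208


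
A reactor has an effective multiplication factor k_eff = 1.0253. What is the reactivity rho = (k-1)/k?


rho = (k_eff - 1) / k_eff
rho = (1.0253 - 1) / 1.0253
rho = 0.024676

0.024676


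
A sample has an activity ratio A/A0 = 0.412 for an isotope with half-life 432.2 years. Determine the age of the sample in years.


lambda = ln(2) / t_half = ln(2) / 432.2 = 0.001603765 /yr
t = -ln(A/A0) / lambda
t = -ln(0.412) / 0.001603765
t = 552.91 yr

552.91


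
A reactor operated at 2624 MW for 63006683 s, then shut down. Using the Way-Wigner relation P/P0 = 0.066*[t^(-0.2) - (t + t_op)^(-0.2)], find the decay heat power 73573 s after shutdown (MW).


P/P0 = 0.066 * [t^(-0.2) - (t + t_op)^(-0.2)]
P/P0 = 0.066 * [73573^(-0.2) - (73573 + 63006683)^(-0.2)]
P/P0 = 0.066 * [0.1063301 - 0.02754364] = 0.005199906
P = 2624 * 0.005199906 = 13.645 MW

13.645


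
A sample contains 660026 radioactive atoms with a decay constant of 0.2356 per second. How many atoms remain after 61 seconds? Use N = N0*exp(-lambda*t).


N = N0 * exp(-lambda * t)
N = 660026 * exp(-0.2356 * 61)
N = 0.37849

0.37849


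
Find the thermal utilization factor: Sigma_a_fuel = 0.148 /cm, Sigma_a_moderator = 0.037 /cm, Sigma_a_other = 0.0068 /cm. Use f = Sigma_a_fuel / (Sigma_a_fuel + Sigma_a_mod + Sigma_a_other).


f = Sigma_a_fuel / (Sigma_a_fuel + Sigma_a_mod + Sigma_a_other)
f = 0.148 / (0.148 + 0.037 + 0.0068)
f = 0.77164

0.77164


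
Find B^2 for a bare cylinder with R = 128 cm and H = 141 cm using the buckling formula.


B^2 = (2.405/R)^2 + (pi/H)^2
B^2 = (2.405/128)^2 + (pi/141)^2
B^2 = 8.4946e-04 /cm^2

8.4946e-04


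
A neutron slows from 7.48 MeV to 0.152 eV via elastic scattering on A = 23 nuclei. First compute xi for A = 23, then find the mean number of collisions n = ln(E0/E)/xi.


xi = 1 + (A-1)^2/(2A)*ln((A-1)/(A+1)) = 0.08448899 (for A = 23)
n = ln(E0/E) / xi
n = ln(7.48e6 / 0.152) / 0.08448899
n = ln(4.921053e+07) / 0.08448899 = 209.63

209.63


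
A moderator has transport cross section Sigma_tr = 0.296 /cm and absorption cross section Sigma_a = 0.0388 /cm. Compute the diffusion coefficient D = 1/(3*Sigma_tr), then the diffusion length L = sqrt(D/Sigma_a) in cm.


D = 1 / (3 * Sigma_tr) = 1 / (3 * 0.296) = 1.126126 cm
L = sqrt(D / Sigma_a)
L = sqrt(1.126126 / 0.0388)
L = 5.3874 cm

5.3874


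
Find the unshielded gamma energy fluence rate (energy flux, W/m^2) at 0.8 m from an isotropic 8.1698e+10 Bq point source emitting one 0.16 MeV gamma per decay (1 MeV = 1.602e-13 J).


psi = A * E * 1.602e-13 / (4*pi*r^2)
psi = 8.1698e+10 * 0.16 * 1.602e-13 / (4*pi*0.8^2)
psi = 2.6038e-04 W/m^2

2.6038e-04


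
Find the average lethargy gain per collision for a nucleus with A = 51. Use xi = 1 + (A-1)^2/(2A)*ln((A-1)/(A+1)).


xi = 1 + (A-1)^2/(2A) * ln((A-1)/(A+1))
xi = 1 + (51-1)^2/(2*51) * ln((51-1)/(51 +1))
xi = 0.038708

0.038708


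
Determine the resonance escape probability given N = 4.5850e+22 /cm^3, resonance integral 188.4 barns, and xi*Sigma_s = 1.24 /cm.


p = exp(-N * I * 1e-24 / (xi*Sigma_s))
p = exp(-4.5850e+22 * 188.4 * 1e-24 / 1.24)
p = 9.4319e-04

9.4319e-04


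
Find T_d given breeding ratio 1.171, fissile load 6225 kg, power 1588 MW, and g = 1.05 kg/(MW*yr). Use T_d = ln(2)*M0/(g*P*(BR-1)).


Breeding gain G = BR - 1 = 1.171 - 1 = 0.171
Fissile production rate = g * P * G = 1.05 * 1588 * 0.171 = 285.1254 kg/yr
T_d = ln(2) * M0 / (g * P * G)
T_d = ln(2) * 6225 / 285.1254 = 15.133 yr

15.133


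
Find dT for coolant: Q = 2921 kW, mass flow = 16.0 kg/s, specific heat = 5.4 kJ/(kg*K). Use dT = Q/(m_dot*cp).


dT = Q / (m_dot * cp)
dT = 2921 / (16.0 * 5.4)
dT = 33.808 C

33.808


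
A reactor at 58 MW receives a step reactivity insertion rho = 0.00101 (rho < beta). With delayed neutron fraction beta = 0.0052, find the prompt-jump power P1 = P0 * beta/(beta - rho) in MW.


P1/P0 = beta / (beta - rho)
P1/P0 = 0.0052 / (0.0052 - 0.00101) = 1.241050
P1 = 58 * 1.241050 = 71.981 MW

71.981


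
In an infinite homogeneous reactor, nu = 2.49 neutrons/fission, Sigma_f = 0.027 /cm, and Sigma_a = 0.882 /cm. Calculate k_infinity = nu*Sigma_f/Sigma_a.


k_inf = nu * Sigma_f / Sigma_a
k_inf = 2.49 * 0.027 / 0.882
k_inf = 0.076224

0.076224


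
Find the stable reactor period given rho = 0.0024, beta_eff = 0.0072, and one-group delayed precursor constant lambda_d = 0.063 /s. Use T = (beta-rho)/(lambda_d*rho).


T = (beta - rho) / (lambda_d * rho)
T = (0.0072 - 0.0024) / (0.063 * 0.0024)
T = 31.746 s

31.746


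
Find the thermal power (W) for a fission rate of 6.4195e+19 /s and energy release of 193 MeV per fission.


P = fission_rate * E_MeV * 1.602e-13
P = 6.4195e+19 * 193 * 1.602e-13
P = 1.9848e+09 W

1.9848e+09


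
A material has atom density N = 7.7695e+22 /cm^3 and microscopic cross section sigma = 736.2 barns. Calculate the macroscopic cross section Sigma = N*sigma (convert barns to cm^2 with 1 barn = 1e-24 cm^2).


Sigma = N * sigma_barns * 1e-24
Sigma = 7.7695e+22 * 736.2 * 1e-24
Sigma = 57.199 /cm

57.199


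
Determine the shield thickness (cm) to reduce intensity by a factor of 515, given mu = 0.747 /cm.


x = ln(factor) / mu
x = ln(515) / 0.747
x = 8.3590 cm

8.3590


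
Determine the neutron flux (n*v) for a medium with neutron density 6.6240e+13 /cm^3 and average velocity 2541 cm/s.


phi = n * v
phi = 6.6240e+13 * 2541
phi = 1.6832e+17 /cm^2/s

1.6832e+17


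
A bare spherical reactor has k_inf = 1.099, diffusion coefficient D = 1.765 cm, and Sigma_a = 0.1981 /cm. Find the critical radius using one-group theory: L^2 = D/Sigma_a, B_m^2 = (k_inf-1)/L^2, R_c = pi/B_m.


L^2 = D / Sigma_a = 1.765 / 0.1981 = 8.909642 cm^2
B_m^2 = (k_inf - 1) / L^2 = (1.099 - 1) / 8.909642 = 0.01111156 /cm^2
For a bare sphere: B_g = pi/R, so R_c = pi / sqrt(B_m^2)
R_c = pi / sqrt(0.01111156) = 29.803 cm

29.803


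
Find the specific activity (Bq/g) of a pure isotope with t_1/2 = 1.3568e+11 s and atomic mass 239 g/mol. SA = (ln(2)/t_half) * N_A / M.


lambda = ln(2) / t_half = ln(2) / 1.3568e+11 = 5.108691e-12 /s
SA = lambda * N_A / M
SA = 5.108691e-12 * 6.022e23 / 239
SA = 1.2872e+10 Bq/g

1.2872e+10


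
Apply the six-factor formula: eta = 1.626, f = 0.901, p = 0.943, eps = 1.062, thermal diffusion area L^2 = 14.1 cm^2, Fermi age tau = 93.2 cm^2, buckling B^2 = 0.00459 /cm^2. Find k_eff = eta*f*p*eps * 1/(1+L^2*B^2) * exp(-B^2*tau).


k_inf = eta*f*p*eps = 1.626*0.901*0.943*1.062 = 1.467174
P_TNL = 1/(1 + L^2*B^2) = 1/(1 + 14.1*0.00459) = 0.9392149
P_FNL = exp(-B^2*tau) = exp(-0.00459*93.2) = 0.6519496
k_eff = k_inf * P_TNL * P_FNL = 1.467174 * 0.9392149 * 0.6519496
k_eff = 0.89838

0.89838


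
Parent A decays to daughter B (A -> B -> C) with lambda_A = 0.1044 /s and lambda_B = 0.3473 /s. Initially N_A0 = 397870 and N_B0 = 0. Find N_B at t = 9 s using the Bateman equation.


N_B(t) = lambda_A * N_A0 / (lambda_B - lambda_A) * [exp(-lambda_A*t) - exp(-lambda_B*t)]
exp(-0.1044*9) = 0.3907841; exp(-0.3473*9) = 0.04390619
N_B = 0.1044 * 397870 / (0.3473 - 0.1044) * (0.3907841 - 0.04390619)
N_B = 59319

59319


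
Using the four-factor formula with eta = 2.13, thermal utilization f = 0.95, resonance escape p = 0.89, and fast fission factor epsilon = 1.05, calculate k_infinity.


k_inf = eta * f * p * epsilon
k_inf = 2.13 * 0.95 * 0.89 * 1.05
k_inf = 1.8910

1.8910


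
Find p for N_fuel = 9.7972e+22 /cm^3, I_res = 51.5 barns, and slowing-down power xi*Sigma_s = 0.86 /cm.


p = exp(-N * I * 1e-24 / (xi*Sigma_s))
p = exp(-9.7972e+22 * 51.5 * 1e-24 / 0.86)
p = 0.0028316

0.0028316


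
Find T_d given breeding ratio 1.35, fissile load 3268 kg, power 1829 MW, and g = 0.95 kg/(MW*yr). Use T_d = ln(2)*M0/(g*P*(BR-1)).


Breeding gain G = BR - 1 = 1.35 - 1 = 0.35
Fissile production rate = g * P * G = 0.95 * 1829 * 0.35 = 608.1425 kg/yr
T_d = ln(2) * M0 / (g * P * G)
T_d = ln(2) * 3268 / 608.1425 = 3.7248 yr

3.7248


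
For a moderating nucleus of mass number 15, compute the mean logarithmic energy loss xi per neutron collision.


xi = 1 + (A-1)^2/(2A) * ln((A-1)/(A+1))
xi = 1 + (15-1)^2/(2*15) * ln((15-1)/(15 +1))
xi = 0.12759

0.12759


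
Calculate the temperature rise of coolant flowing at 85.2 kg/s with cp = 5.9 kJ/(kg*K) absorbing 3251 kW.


dT = Q / (m_dot * cp)
dT = 3251 / (85.2 * 5.9)
dT = 6.4673 C

6.4673


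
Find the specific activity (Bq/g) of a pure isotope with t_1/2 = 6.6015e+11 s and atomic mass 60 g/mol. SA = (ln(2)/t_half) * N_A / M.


lambda = ln(2) / t_half = ln(2) / 6.6015e+11 = 1.049984e-12 /s
SA = lambda * N_A / M
SA = 1.049984e-12 * 6.022e23 / 60
SA = 1.0538e+10 Bq/g

1.0538e+10


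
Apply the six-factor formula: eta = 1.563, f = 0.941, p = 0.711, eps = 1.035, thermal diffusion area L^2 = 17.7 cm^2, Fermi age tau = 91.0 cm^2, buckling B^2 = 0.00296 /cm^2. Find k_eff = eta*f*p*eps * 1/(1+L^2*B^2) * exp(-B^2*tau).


k_inf = eta*f*p*eps = 1.563*0.941*0.711*1.035 = 1.082327
P_TNL = 1/(1 + L^2*B^2) = 1/(1 + 17.7*0.00296) = 0.9502163
P_FNL = exp(-B^2*tau) = exp(-0.00296*91.0) = 0.7638682
k_eff = k_inf * P_TNL * P_FNL = 1.082327 * 0.9502163 * 0.7638682
k_eff = 0.78560

0.78560


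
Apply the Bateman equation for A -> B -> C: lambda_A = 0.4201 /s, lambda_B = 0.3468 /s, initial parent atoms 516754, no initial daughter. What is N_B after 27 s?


N_B(t) = lambda_A * N_A0 / (lambda_B - lambda_A) * [exp(-lambda_A*t) - exp(-lambda_B*t)]
exp(-0.4201*27) = 1.185572e-05; exp(-0.3468*27) = 8.579070e-05
N_B = 0.4201 * 516754 / (0.3468 - 0.4201) * (1.185572e-05 - 8.579070e-05)
N_B = 218.97

218.97


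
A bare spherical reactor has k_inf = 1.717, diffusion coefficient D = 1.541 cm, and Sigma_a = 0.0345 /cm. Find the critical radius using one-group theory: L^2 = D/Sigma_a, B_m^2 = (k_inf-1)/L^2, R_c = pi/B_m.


L^2 = D / Sigma_a = 1.541 / 0.0345 = 44.66667 cm^2
B_m^2 = (k_inf - 1) / L^2 = (1.717 - 1) / 44.66667 = 0.01605224 /cm^2
For a bare sphere: B_g = pi/R, so R_c = pi / sqrt(B_m^2)
R_c = pi / sqrt(0.01605224) = 24.796 cm

24.796


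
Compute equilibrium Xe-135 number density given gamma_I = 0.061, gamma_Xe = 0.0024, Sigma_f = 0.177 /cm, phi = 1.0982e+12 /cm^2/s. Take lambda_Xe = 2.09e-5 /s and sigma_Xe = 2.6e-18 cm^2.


Xe_eq = (gamma_I + gamma_Xe) * Sigma_f * phi / (lambda_Xe + sigma_Xe * phi)
Numerator = (0.061 + 0.0024) * 0.177 * 1.0982e+12 = 1.232378e+10
Denominator = 2.09e-5 + 2.6e-18 * 1.0982e+12 = 2.375532e-05
Xe_eq = 1.232378e+10 / 2.375532e-05 = 5.1878e+14 /cm^3

5.1878e+14


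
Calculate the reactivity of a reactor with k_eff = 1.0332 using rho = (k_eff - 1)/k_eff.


rho = (k_eff - 1) / k_eff
rho = (1.0332 - 1) / 1.0332
rho = 0.032133

0.032133


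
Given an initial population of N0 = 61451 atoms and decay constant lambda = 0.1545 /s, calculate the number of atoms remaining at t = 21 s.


N = N0 * exp(-lambda * t)
N = 61451 * exp(-0.1545 * 21)
N = 2395.9

2395.9


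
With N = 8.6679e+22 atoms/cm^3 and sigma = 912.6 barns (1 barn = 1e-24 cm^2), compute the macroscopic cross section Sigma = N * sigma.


Sigma = N * sigma_barns * 1e-24
Sigma = 8.6679e+22 * 912.6 * 1e-24
Sigma = 79.103 /cm

79.103


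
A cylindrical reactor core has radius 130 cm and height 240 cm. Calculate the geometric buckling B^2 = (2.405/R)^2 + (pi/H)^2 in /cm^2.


B^2 = (2.405/R)^2 + (pi/H)^2
B^2 = (2.405/130)^2 + (pi/240)^2
B^2 = 5.1360e-04 /cm^2

5.1360e-04


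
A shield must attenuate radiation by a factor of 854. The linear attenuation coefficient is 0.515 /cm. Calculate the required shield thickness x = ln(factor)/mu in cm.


x = ln(factor) / mu
x = ln(854) / 0.515
x = 13.107 cm

13.107


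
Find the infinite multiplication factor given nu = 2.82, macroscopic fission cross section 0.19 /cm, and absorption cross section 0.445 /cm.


k_inf = nu * Sigma_f / Sigma_a
k_inf = 2.82 * 0.19 / 0.445
k_inf = 1.2040

1.2040


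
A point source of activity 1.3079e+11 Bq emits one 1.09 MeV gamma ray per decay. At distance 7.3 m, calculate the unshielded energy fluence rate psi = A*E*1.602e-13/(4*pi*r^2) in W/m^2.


psi = A * E * 1.602e-13 / (4*pi*r^2)
psi = 1.3079e+11 * 1.09 * 1.602e-13 / (4*pi*7.3^2)
psi = 3.4104e-05 W/m^2

3.4104e-05


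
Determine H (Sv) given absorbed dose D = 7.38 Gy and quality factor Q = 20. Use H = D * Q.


H = D * Q
H = 7.38 * 20
H = 147.60 Sv

147.60


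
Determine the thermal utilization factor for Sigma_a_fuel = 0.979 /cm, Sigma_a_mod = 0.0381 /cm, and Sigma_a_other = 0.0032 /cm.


f = Sigma_a_fuel / (Sigma_a_fuel + Sigma_a_mod + Sigma_a_other)
f = 0.979 / (0.979 + 0.0381 + 0.0032)
f = 0.95952

0.95952


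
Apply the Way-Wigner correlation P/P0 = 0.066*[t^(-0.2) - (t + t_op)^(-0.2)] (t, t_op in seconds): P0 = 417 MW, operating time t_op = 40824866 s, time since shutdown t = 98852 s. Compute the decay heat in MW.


P/P0 = 0.066 * [t^(-0.2) - (t + t_op)^(-0.2)]
P/P0 = 0.066 * [98852^(-0.2) - (98852 + 40824866)^(-0.2)]
P/P0 = 0.066 * [0.1002312 - 0.03003343] = 0.004633053
P = 417 * 0.004633053 = 1.9320 MW

1.9320


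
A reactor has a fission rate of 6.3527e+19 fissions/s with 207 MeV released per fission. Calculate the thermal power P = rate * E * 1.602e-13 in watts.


P = fission_rate * E_MeV * 1.602e-13
P = 6.3527e+19 * 207 * 1.602e-13
P = 2.1066e+09 W

2.1066e+09


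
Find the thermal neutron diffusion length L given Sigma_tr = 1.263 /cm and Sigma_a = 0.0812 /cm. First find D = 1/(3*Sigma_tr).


D = 1 / (3 * Sigma_tr) = 1 / (3 * 1.263) = 0.2639219 cm
L = sqrt(D / Sigma_a)
L = sqrt(0.2639219 / 0.0812)
L = 1.8029 cm

1.8029


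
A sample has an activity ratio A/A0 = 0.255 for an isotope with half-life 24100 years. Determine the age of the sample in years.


lambda = ln(2) / t_half = ln(2) / 24100 = 2.876129e-05 /yr
t = -ln(A/A0) / lambda
t = -ln(0.255) / 2.876129e-05
t = 47511 yr

47511


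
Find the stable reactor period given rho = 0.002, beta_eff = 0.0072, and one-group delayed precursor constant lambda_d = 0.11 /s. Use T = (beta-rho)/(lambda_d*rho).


T = (beta - rho) / (lambda_d * rho)
T = (0.0072 - 0.002) / (0.11 * 0.002)
T = 23.636 s

23.636


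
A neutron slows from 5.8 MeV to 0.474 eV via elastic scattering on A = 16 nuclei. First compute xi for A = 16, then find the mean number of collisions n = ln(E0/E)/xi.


xi = 1 + (A-1)^2/(2A)*ln((A-1)/(A+1)) = 0.1199467 (for A = 16)
n = ln(E0/E) / xi
n = ln(5.8e6 / 0.474) / 0.1199467
n = ln(1.223629e+07) / 0.1199467 = 136.06

136.06


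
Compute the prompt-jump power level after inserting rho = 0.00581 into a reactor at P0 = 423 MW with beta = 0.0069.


P1/P0 = beta / (beta - rho)
P1/P0 = 0.0069 / (0.0069 - 0.00581) = 6.330275
P1 = 423 * 6.330275 = 2677.7 MW

2677.7


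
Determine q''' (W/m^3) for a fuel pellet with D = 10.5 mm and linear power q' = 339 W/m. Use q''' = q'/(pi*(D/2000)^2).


r = D / 2 / 1000 = 10.5 / 2 / 1000 = 0.00525 m
q''' = q' / (pi * r^2)
q''' = 339 / (pi * 0.00525^2)
q''' = 3.9150e+06 W/m^3

3.9150e+06


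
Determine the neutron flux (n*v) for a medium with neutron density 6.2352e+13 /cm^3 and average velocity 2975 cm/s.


phi = n * v
phi = 6.2352e+13 * 2975
phi = 1.8550e+17 /cm^2/s

1.8550e+17


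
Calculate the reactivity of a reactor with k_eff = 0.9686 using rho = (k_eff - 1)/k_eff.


rho = (k_eff - 1) / k_eff
rho = (0.9686 - 1) / 0.9686
rho = -0.032418

-0.032418


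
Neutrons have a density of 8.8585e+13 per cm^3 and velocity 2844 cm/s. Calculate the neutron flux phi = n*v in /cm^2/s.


phi = n * v
phi = 8.8585e+13 * 2844
phi = 2.5194e+17 /cm^2/s

2.5194e+17


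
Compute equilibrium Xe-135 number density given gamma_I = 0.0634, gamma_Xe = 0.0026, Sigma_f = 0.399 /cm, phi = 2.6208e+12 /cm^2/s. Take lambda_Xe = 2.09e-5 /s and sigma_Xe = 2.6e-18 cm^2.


Xe_eq = (gamma_I + gamma_Xe) * Sigma_f * phi / (lambda_Xe + sigma_Xe * phi)
Numerator = (0.0634 + 0.0026) * 0.399 * 2.6208e+12 = 6.901615e+10
Denominator = 2.09e-5 + 2.6e-18 * 2.6208e+12 = 2.771408e-05
Xe_eq = 6.901615e+10 / 2.771408e-05 = 2.4903e+15 /cm^3

2.4903e+15


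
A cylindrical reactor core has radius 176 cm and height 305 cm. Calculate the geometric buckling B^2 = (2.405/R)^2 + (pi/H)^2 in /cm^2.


B^2 = (2.405/R)^2 + (pi/H)^2
B^2 = (2.405/176)^2 + (pi/305)^2
B^2 = 2.9282e-04 /cm^2

2.9282e-04


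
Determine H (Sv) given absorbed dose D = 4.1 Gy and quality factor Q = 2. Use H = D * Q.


H = D * Q
H = 4.1 * 2
H = 8.2000 Sv

8.2000


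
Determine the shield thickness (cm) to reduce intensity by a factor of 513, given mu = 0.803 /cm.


x = ln(factor) / mu
x = ln(513) / 0.803
x = 7.7712 cm

7.7712


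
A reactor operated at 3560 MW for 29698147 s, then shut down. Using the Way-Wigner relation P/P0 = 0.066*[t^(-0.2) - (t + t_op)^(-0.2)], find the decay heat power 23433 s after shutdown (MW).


P/P0 = 0.066 * [t^(-0.2) - (t + t_op)^(-0.2)]
P/P0 = 0.066 * [23433^(-0.2) - (23433 + 29698147)^(-0.2)]
P/P0 = 0.066 * [0.1336701 - 0.03201737] = 0.006709080
P = 3560 * 0.006709080 = 23.884 MW

23.884


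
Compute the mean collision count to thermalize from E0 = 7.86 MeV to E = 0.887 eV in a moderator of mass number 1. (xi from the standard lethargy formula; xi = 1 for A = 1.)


xi = 1 + (A-1)^2/(2A)*ln((A-1)/(A+1)) = 1 (for A = 1)
n = ln(E0/E) / xi
n = ln(7.86e6 / 0.887) / 1
n = ln(8.861330e+06) / 1 = 15.997

15.997


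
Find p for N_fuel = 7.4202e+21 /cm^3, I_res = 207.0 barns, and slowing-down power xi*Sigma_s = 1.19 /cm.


p = exp(-N * I * 1e-24 / (xi*Sigma_s))
p = exp(-7.4202e+21 * 207.0 * 1e-24 / 1.19)
p = 0.27507

0.27507


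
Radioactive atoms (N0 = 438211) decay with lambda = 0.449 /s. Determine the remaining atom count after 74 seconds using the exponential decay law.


N = N0 * exp(-lambda * t)
N = 438211 * exp(-0.449 * 74)
N = 1.6286e-09

1.6286e-09


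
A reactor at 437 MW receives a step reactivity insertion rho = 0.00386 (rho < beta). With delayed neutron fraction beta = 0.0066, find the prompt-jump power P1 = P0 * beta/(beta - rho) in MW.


P1/P0 = beta / (beta - rho)
P1/P0 = 0.0066 / (0.0066 - 0.00386) = 2.408759
P1 = 437 * 2.408759 = 1052.6 MW

1052.6


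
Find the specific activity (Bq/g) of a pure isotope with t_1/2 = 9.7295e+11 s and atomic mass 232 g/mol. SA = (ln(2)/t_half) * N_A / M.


lambda = ln(2) / t_half = ln(2) / 9.7295e+11 = 7.124181e-13 /s
SA = lambda * N_A / M
SA = 7.124181e-13 * 6.022e23 / 232
SA = 1.8492e+09 Bq/g

1.8492e+09


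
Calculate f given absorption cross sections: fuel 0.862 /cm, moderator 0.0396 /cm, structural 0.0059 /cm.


f = Sigma_a_fuel / (Sigma_a_fuel + Sigma_a_mod + Sigma_a_other)
f = 0.862 / (0.862 + 0.0396 + 0.0059)
f = 0.94986

0.94986


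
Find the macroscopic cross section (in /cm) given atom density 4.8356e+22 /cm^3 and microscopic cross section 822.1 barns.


Sigma = N * sigma_barns * 1e-24
Sigma = 4.8356e+22 * 822.1 * 1e-24
Sigma = 39.753 /cm

39.753


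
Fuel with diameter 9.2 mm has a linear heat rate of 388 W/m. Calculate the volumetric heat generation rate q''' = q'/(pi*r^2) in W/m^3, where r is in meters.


r = D / 2 / 1000 = 9.2 / 2 / 1000 = 0.0046 m
q''' = q' / (pi * r^2)
q''' = 388 / (pi * 0.0046^2)
q''' = 5.8367e+06 W/m^3

5.8367e+06


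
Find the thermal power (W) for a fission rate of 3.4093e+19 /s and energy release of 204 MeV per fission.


P = fission_rate * E_MeV * 1.602e-13
P = 3.4093e+19 * 204 * 1.602e-13
P = 1.1142e+09 W

1.1142e+09


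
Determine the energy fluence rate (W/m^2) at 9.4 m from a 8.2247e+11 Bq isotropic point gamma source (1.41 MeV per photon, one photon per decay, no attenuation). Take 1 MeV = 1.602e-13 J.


psi = A * E * 1.602e-13 / (4*pi*r^2)
psi = 8.2247e+11 * 1.41 * 1.602e-13 / (4*pi*9.4^2)
psi = 1.6732e-04 W/m^2

1.6732e-04


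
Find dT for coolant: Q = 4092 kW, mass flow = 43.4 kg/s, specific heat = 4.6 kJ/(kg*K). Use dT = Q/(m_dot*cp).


dT = Q / (m_dot * cp)
dT = 4092 / (43.4 * 4.6)
dT = 20.497 C

20.497


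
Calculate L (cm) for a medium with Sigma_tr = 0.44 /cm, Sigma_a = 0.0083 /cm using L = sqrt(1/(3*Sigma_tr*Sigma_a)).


D = 1 / (3 * Sigma_tr) = 1 / (3 * 0.44) = 0.7575758 cm
L = sqrt(D / Sigma_a)
L = sqrt(0.7575758 / 0.0083)
L = 9.5538 cm

9.5538


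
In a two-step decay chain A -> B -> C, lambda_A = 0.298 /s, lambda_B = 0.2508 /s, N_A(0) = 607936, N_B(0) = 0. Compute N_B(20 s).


N_B(t) = lambda_A * N_A0 / (lambda_B - lambda_A) * [exp(-lambda_A*t) - exp(-lambda_B*t)]
exp(-0.298*20) = 0.002579912; exp(-0.2508*20) = 0.006630998
N_B = 0.298 * 607936 / (0.2508 - 0.298) * (0.002579912 - 0.006630998)
N_B = 15549

15549


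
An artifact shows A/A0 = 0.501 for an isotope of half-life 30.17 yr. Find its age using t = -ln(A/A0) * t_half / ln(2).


lambda = ln(2) / t_half = ln(2) / 30.17 = 0.02297472 /yr
t = -ln(A/A0) / lambda
t = -ln(0.501) / 0.02297472
t = 30.083 yr

30.083


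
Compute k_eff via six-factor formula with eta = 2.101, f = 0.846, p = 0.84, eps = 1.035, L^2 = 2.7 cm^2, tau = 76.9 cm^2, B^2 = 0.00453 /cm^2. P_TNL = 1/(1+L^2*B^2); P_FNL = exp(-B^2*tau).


k_inf = eta*f*p*eps = 2.101*0.846*0.84*1.035 = 1.545312
P_TNL = 1/(1 + L^2*B^2) = 1/(1 + 2.7*0.00453) = 0.9879168
P_FNL = exp(-B^2*tau) = exp(-0.00453*76.9) = 0.7058468
k_eff = k_inf * P_TNL * P_FNL = 1.545312 * 0.9879168 * 0.7058468
k_eff = 1.0776

1.0776


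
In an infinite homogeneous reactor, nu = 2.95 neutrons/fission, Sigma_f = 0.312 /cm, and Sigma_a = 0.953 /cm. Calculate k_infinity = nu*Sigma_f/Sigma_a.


k_inf = nu * Sigma_f / Sigma_a
k_inf = 2.95 * 0.312 / 0.953
k_inf = 0.96579

0.96579


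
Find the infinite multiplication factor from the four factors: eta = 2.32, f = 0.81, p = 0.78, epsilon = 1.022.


k_inf = eta * f * p * epsilon
k_inf = 2.32 * 0.81 * 0.78 * 1.022
k_inf = 1.4980

1.4980


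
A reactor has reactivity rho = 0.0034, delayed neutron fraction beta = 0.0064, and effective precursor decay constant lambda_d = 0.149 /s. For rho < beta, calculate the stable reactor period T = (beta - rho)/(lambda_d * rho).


T = (beta - rho) / (lambda_d * rho)
T = (0.0064 - 0.0034) / (0.149 * 0.0034)
T = 5.9218 s

5.9218


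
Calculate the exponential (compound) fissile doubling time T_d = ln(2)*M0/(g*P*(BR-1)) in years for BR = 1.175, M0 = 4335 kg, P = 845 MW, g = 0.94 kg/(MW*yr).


Breeding gain G = BR - 1 = 1.175 - 1 = 0.175
Fissile production rate = g * P * G = 0.94 * 845 * 0.175 = 139.0025 kg/yr
T_d = ln(2) * M0 / (g * P * G)
T_d = ln(2) * 4335 / 139.0025 = 21.617 yr

21.617


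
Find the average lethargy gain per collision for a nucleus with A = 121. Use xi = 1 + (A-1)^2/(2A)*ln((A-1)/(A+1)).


xi = 1 + (A-1)^2/(2A) * ln((A-1)/(A+1))
xi = 1 + (121-1)^2/(2*121) * ln((121-1)/(121 +1))
xi = 0.016438

0.016438


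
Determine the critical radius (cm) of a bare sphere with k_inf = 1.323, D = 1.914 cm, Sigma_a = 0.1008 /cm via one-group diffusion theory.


L^2 = D / Sigma_a = 1.914 / 0.1008 = 18.98810 cm^2
B_m^2 = (k_inf - 1) / L^2 = (1.323 - 1) / 18.98810 = 0.01701065 /cm^2
For a bare sphere: B_g = pi/R, so R_c = pi / sqrt(B_m^2)
R_c = pi / sqrt(0.01701065) = 24.087 cm

24.087


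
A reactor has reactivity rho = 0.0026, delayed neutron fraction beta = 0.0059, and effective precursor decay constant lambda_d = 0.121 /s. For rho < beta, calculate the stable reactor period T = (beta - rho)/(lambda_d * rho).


T = (beta - rho) / (lambda_d * rho)
T = (0.0059 - 0.0026) / (0.121 * 0.0026)
T = 10.490 s

10.490


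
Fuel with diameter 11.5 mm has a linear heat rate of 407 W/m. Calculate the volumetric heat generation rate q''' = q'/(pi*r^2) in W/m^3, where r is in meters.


r = D / 2 / 1000 = 11.5 / 2 / 1000 = 0.00575 m
q''' = q' / (pi * r^2)
q''' = 407 / (pi * 0.00575^2)
q''' = 3.9184e+06 W/m^3

3.9184e+06


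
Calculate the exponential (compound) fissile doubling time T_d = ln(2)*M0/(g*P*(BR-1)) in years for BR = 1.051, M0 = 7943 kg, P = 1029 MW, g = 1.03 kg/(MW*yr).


Breeding gain G = BR - 1 = 1.051 - 1 = 0.051
Fissile production rate = g * P * G = 1.03 * 1029 * 0.051 = 54.05337 kg/yr
T_d = ln(2) * M0 / (g * P * G)
T_d = ln(2) * 7943 / 54.05337 = 101.86 yr

101.86


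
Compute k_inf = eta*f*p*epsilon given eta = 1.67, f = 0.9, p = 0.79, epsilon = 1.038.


k_inf = eta * f * p * epsilon
k_inf = 1.67 * 0.9 * 0.79 * 1.038
k_inf = 1.2325

1.2325


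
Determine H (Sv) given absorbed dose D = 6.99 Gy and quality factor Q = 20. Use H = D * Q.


H = D * Q
H = 6.99 * 20
H = 139.80 Sv

139.80


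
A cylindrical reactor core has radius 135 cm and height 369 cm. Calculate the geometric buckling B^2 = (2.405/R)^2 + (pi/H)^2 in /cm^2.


B^2 = (2.405/R)^2 + (pi/H)^2
B^2 = (2.405/135)^2 + (pi/369)^2
B^2 = 3.8985e-04 /cm^2

3.8985e-04


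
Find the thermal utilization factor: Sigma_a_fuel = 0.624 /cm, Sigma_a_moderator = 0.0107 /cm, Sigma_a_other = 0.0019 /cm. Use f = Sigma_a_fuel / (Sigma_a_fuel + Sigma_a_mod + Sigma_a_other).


f = Sigma_a_fuel / (Sigma_a_fuel + Sigma_a_mod + Sigma_a_other)
f = 0.624 / (0.624 + 0.0107 + 0.0019)
f = 0.98021

0.98021


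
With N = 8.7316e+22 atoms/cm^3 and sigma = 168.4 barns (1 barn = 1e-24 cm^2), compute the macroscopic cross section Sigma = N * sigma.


Sigma = N * sigma_barns * 1e-24
Sigma = 8.7316e+22 * 168.4 * 1e-24
Sigma = 14.704 /cm

14.704


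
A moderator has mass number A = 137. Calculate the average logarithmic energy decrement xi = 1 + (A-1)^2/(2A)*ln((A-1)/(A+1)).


xi = 1 + (A-1)^2/(2A) * ln((A-1)/(A+1))
xi = 1 + (137-1)^2/(2*137) * ln((137-1)/(137 +1))
xi = 0.014528

0.014528


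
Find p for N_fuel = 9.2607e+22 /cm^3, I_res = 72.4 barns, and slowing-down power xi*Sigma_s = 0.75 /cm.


p = exp(-N * I * 1e-24 / (xi*Sigma_s))
p = exp(-9.2607e+22 * 72.4 * 1e-24 / 0.75)
p = 1.3109e-04

1.3109e-04


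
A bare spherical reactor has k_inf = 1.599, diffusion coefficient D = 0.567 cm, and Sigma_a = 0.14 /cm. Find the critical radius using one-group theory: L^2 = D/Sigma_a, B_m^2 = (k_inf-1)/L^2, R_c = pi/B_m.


L^2 = D / Sigma_a = 0.567 / 0.14 = 4.050000 cm^2
B_m^2 = (k_inf - 1) / L^2 = (1.599 - 1) / 4.050000 = 0.1479012 /cm^2
For a bare sphere: B_g = pi/R, so R_c = pi / sqrt(B_m^2)
R_c = pi / sqrt(0.1479012) = 8.1689 cm

8.1689


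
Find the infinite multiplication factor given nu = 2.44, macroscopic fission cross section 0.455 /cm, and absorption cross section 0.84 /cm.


k_inf = nu * Sigma_f / Sigma_a
k_inf = 2.44 * 0.455 / 0.84
k_inf = 1.3217

1.3217


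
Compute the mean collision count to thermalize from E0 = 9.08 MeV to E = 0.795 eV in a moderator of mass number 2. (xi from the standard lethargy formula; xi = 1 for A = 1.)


xi = 1 + (A-1)^2/(2A)*ln((A-1)/(A+1)) = 0.7253469 (for A = 2)
n = ln(E0/E) / xi
n = ln(9.08e6 / 0.795) / 0.7253469
n = ln(1.142138e+07) / 0.7253469 = 22.404

22.404


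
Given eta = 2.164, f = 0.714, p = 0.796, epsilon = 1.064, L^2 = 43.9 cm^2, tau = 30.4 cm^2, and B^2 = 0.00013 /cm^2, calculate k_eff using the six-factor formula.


k_inf = eta*f*p*eps = 2.164*0.714*0.796*1.064 = 1.308610
P_TNL = 1/(1 + L^2*B^2) = 1/(1 + 43.9*0.00013) = 0.9943254
P_FNL = exp(-B^2*tau) = exp(-0.00013*30.4) = 0.9960558
k_eff = k_inf * P_TNL * P_FNL = 1.308610 * 0.9943254 * 0.9960558
k_eff = 1.2961

1.2961


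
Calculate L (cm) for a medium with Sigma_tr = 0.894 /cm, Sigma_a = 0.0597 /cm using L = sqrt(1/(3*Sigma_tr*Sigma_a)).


D = 1 / (3 * Sigma_tr) = 1 / (3 * 0.894) = 0.3728561 cm
L = sqrt(D / Sigma_a)
L = sqrt(0.3728561 / 0.0597)
L = 2.4991 cm

2.4991


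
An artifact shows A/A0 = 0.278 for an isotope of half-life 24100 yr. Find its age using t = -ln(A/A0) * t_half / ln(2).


lambda = ln(2) / t_half = ln(2) / 24100 = 2.876129e-05 /yr
t = -ln(A/A0) / lambda
t = -ln(0.278) / 2.876129e-05
t = 44509 yr

44509


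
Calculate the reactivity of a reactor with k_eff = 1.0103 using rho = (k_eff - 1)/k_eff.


rho = (k_eff - 1) / k_eff
rho = (1.0103 - 1) / 1.0103
rho = 0.010195

0.010195


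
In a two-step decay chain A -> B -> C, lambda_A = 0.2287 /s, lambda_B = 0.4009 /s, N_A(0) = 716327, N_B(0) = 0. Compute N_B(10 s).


N_B(t) = lambda_A * N_A0 / (lambda_B - lambda_A) * [exp(-lambda_A*t) - exp(-lambda_B*t)]
exp(-0.2287*10) = 0.1015707; exp(-0.4009*10) = 0.01815154
N_B = 0.2287 * 716327 / (0.4009 - 0.2287) * (0.1015707 - 0.01815154)
N_B = 79362

79362


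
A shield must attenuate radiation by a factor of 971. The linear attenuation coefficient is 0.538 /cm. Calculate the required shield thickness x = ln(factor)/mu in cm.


x = ln(factor) / mu
x = ln(971) / 0.538
x = 12.785 cm

12.785


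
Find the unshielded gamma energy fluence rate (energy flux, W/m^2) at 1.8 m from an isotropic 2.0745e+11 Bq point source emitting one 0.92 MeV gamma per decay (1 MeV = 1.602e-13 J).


psi = A * E * 1.602e-13 / (4*pi*r^2)
psi = 2.0745e+11 * 0.92 * 1.602e-13 / (4*pi*1.8^2)
psi = 7.5095e-04 W/m^2

7.5095e-04


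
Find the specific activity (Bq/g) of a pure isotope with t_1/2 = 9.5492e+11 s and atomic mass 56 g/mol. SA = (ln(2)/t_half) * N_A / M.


lambda = ln(2) / t_half = ln(2) / 9.5492e+11 = 7.258694e-13 /s
SA = lambda * N_A / M
SA = 7.258694e-13 * 6.022e23 / 56
SA = 7.8057e+09 Bq/g

7.8057e+09


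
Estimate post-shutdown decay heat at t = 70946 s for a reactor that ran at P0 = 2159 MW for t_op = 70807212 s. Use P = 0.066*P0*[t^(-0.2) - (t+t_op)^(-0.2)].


P/P0 = 0.066 * [t^(-0.2) - (t + t_op)^(-0.2)]
P/P0 = 0.066 * [70946^(-0.2) - (70946 + 70807212)^(-0.2)]
P/P0 = 0.066 * [0.1071062 - 0.02690900] = 0.005293015
P = 2159 * 0.005293015 = 11.428 MW

11.428


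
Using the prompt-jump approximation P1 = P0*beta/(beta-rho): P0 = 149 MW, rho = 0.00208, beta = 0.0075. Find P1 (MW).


P1/P0 = beta / (beta - rho)
P1/P0 = 0.0075 / (0.0075 - 0.00208) = 1.383764
P1 = 149 * 1.383764 = 206.18 MW

206.18


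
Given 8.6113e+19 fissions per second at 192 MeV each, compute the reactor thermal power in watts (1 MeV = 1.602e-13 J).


P = fission_rate * E_MeV * 1.602e-13
P = 8.6113e+19 * 192 * 1.602e-13
P = 2.6487e+09 W

2.6487e+09


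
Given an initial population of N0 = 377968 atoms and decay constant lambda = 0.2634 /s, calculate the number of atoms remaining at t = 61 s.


N = N0 * exp(-lambda * t)
N = 377968 * exp(-0.2634 * 61)
N = 0.039762

0.039762


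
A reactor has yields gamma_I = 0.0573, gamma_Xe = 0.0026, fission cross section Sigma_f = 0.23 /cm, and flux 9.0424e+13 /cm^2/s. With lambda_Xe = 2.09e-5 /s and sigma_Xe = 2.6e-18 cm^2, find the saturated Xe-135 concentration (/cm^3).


Xe_eq = (gamma_I + gamma_Xe) * Sigma_f * phi / (lambda_Xe + sigma_Xe * phi)
Numerator = (0.0573 + 0.0026) * 0.23 * 9.0424e+13 = 1.245771e+12
Denominator = 2.09e-5 + 2.6e-18 * 9.0424e+13 = 2.560024e-04
Xe_eq = 1.245771e+12 / 2.560024e-04 = 4.8662e+15 /cm^3

4.8662e+15


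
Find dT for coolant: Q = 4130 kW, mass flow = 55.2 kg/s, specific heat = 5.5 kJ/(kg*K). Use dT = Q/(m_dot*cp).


dT = Q / (m_dot * cp)
dT = 4130 / (55.2 * 5.5)
dT = 13.603 C

13.603


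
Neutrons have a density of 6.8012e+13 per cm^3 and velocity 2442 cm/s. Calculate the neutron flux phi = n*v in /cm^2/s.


phi = n * v
phi = 6.8012e+13 * 2442
phi = 1.6609e+17 /cm^2/s

1.6609e+17


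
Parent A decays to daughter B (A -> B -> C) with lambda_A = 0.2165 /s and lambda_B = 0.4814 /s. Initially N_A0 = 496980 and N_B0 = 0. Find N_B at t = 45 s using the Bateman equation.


N_B(t) = lambda_A * N_A0 / (lambda_B - lambda_A) * [exp(-lambda_A*t) - exp(-lambda_B*t)]
exp(-0.2165*45) = 5.873352e-05; exp(-0.4814*45) = 3.907317e-10
N_B = 0.2165 * 496980 / (0.4814 - 0.2165) * (5.873352e-05 - 3.907317e-10)
N_B = 23.856

23.856


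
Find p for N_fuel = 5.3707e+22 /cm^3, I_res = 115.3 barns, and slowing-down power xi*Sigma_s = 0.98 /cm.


p = exp(-N * I * 1e-24 / (xi*Sigma_s))
p = exp(-5.3707e+22 * 115.3 * 1e-24 / 0.98)
p = 0.0018021

0.0018021


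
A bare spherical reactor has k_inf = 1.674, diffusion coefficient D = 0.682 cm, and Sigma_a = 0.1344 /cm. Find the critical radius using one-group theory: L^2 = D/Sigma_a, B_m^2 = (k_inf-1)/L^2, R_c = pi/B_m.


L^2 = D / Sigma_a = 0.682 / 0.1344 = 5.074405 cm^2
B_m^2 = (k_inf - 1) / L^2 = (1.674 - 1) / 5.074405 = 0.1328235 /cm^2
For a bare sphere: B_g = pi/R, so R_c = pi / sqrt(B_m^2)
R_c = pi / sqrt(0.1328235) = 8.6201 cm

8.6201


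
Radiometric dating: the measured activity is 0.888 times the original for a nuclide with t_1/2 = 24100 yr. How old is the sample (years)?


lambda = ln(2) / t_half = ln(2) / 24100 = 2.876129e-05 /yr
t = -ln(A/A0) / lambda
t = -ln(0.888) / 2.876129e-05
t = 4130.0 yr

4130.0


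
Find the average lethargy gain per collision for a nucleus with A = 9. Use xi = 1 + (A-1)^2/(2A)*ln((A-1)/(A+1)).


xi = 1 + (A-1)^2/(2A) * ln((A-1)/(A+1))
xi = 1 + (9-1)^2/(2*9) * ln((9-1)/(9 +1))
xi = 0.20660

0.20660


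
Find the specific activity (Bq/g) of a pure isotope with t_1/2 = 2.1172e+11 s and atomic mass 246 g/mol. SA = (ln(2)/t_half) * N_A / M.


lambda = ln(2) / t_half = ln(2) / 2.1172e+11 = 3.273886e-12 /s
SA = lambda * N_A / M
SA = 3.273886e-12 * 6.022e23 / 246
SA = 8.0144e+09 Bq/g

8.0144e+09


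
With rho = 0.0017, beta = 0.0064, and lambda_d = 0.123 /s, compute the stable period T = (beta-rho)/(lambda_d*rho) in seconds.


T = (beta - rho) / (lambda_d * rho)
T = (0.0064 - 0.0017) / (0.123 * 0.0017)
T = 22.477 s

22.477


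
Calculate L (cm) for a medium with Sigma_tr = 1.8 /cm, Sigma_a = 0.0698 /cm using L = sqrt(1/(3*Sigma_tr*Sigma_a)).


D = 1 / (3 * Sigma_tr) = 1 / (3 * 1.8) = 0.1851852 cm
L = sqrt(D / Sigma_a)
L = sqrt(0.1851852 / 0.0698)
L = 1.6288 cm

1.6288


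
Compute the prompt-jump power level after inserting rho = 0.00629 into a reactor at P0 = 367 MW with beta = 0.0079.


P1/P0 = beta / (beta - rho)
P1/P0 = 0.0079 / (0.0079 - 0.00629) = 4.906832
P1 = 367 * 4.906832 = 1800.8 MW

1800.8


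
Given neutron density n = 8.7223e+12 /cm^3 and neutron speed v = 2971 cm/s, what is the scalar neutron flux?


phi = n * v
phi = 8.7223e+12 * 2971
phi = 2.5914e+16 /cm^2/s

2.5914e+16


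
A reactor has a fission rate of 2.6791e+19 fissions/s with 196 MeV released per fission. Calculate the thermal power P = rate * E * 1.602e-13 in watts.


P = fission_rate * E_MeV * 1.602e-13
P = 2.6791e+19 * 196 * 1.602e-13
P = 8.4122e+08 W

8.4122e+08


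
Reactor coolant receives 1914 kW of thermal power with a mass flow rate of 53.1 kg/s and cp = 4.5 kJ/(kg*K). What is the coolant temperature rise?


dT = Q / (m_dot * cp)
dT = 1914 / (53.1 * 4.5)
dT = 8.0100 C

8.0100


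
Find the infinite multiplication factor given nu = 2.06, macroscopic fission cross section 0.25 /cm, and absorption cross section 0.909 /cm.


k_inf = nu * Sigma_f / Sigma_a
k_inf = 2.06 * 0.25 / 0.909
k_inf = 0.56656

0.56656


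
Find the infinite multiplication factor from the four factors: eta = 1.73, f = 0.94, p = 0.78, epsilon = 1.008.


k_inf = eta * f * p * epsilon
k_inf = 1.73 * 0.94 * 0.78 * 1.008
k_inf = 1.2786

1.2786


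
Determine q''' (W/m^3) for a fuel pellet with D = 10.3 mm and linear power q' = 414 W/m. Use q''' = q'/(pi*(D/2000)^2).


r = D / 2 / 1000 = 10.3 / 2 / 1000 = 0.00515 m
q''' = q' / (pi * r^2)
q''' = 414 / (pi * 0.00515^2)
q''' = 4.9686e+06 W/m^3

4.9686e+06


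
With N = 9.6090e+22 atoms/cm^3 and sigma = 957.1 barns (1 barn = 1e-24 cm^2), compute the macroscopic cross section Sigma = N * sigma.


Sigma = N * sigma_barns * 1e-24
Sigma = 9.6090e+22 * 957.1 * 1e-24
Sigma = 91.968 /cm

91.968


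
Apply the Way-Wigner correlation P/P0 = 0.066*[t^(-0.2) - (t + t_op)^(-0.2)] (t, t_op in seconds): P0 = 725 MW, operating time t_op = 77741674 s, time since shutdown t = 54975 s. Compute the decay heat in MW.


P/P0 = 0.066 * [t^(-0.2) - (t + t_op)^(-0.2)]
P/P0 = 0.066 * [54975^(-0.2) - (54975 + 77741674)^(-0.2)]
P/P0 = 0.066 * [0.1127112 - 0.02641240] = 0.005695721
P = 725 * 0.005695721 = 4.1294 MW

4.1294


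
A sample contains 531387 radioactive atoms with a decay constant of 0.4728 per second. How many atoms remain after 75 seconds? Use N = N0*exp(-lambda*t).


N = N0 * exp(-lambda * t)
N = 531387 * exp(-0.4728 * 75)
N = 2.1151e-10

2.1151e-10
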